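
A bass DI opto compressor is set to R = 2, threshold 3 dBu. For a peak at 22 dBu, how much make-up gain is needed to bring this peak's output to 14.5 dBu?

Without make-up, output = threshold + overshoot/2 = 3 + 9.5 = 12.5 dBu.
Gap to target: 2 dB.

2 dB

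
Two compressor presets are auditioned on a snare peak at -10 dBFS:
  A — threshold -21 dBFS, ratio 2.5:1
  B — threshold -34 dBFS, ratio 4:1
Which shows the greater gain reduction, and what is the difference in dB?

B, by 11.4 dB

A: 11 dB over, compressed to 4.4 dB over, so 6.6 dB of GR.
B: 24 dB over, compressed to 6 dB over, so 18 dB of GR.
B applies 11.4 dB more gain reduction.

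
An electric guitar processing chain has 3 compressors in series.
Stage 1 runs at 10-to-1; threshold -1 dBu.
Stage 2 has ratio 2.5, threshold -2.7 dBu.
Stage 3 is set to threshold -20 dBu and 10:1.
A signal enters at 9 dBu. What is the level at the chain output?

-18.162 dBu

Stage 1: overshoot 10 dB → 10/10 = 1 dB → 0 dBu.
Stage 2: 2.7 dB above -2.7 dBu, reduced 2.5:1 to 1.08 dB above → -1.62 dBu.
Stage 3: overshoot 18.38 dB → 18.38/10 = 1.838 dB → -18.162 dBu.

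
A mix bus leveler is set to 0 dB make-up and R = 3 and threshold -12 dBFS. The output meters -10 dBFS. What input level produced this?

The compressed level sits -10 − (-12) = 2 dB over threshold.
Before 3:1 compression the overshoot was 2 × 3 = 6 dB, so input = -12 + 6 = -6 dBFS.

-6 dBFS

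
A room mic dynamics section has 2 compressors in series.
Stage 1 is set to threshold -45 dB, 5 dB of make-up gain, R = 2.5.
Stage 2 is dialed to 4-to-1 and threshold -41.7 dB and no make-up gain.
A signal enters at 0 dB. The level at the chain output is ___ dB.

-36.775 dB

Stage 1: 45 dB above -45 dB, reduced 2.5:1 to 18 dB above → -27 dB; +5 dB make-up → -22 dB.
Stage 2: -22 dB is 19.7 dB over -41.7 dB; at 4:1 that becomes 4.925 dB over, giving -36.775 dB.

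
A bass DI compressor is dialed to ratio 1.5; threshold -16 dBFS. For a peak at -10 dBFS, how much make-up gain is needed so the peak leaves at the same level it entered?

2 dB

The peak compresses to -16 + 6/1.5 = -12 dBFS.
To reach -10 dBFS requires -10 − (-12) = 2 dB of make-up.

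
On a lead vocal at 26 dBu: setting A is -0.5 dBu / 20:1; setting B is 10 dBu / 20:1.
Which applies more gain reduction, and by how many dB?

A: overshoot 26.5 dB → output overshoot 1.325 dB → GR 25.175 dB.
B: overshoot 16 dB → output overshoot 0.8 dB → GR 15.2 dB.
A reduces 9.975 dB more.

A, by 9.975 dB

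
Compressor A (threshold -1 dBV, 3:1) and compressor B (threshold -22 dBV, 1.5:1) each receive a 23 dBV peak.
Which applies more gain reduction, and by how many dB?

A, by 1 dB

A: GR = 24 − 24/3 = 16 dB.
B: GR = 45 − 45/1.5 = 15 dB.
A reduces 1 dB more.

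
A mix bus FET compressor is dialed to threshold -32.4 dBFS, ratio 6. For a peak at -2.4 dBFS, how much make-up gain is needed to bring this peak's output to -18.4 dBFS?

Without make-up, output = threshold + overshoot/6 = -32.4 + 5 = -27.4 dBFS.
Gap to target: 9 dB.

9 dB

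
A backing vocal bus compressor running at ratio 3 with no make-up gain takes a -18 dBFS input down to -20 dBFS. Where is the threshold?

Input is 3 dB above T (since output overshoot × R = input overshoot: (-20 − T)·3 = -18 − T gives T = -21 dBFS).
Check: -21 + (-18 − (-21))/3 = -21 + 1 = -20 dBFS. ✓

-21 dBFS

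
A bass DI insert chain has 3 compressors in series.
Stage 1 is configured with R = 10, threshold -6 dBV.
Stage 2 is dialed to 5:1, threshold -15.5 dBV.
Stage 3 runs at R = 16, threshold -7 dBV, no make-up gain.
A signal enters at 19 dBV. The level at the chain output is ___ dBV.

Stage 1: 19 dBV is 25 dB over -6 dBV; at 10:1 that becomes 2.5 dB over, giving -3.5 dBV.
Stage 2: -3.5 dBV is 12 dB over -15.5 dBV; at 5:1 that becomes 2.4 dB over, giving -13.1 dBV.
Stage 3: -13.1 dBV ≤ -7 dBV, so stage 3 doesn't engage; output -13.1 dBV.

-13.1 dBV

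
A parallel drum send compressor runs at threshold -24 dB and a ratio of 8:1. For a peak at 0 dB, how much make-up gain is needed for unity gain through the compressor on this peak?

21 dB

The peak compresses to -24 + 24/8 = -21 dB.
To reach 0 dB requires 0 − (-21) = 21 dB of make-up.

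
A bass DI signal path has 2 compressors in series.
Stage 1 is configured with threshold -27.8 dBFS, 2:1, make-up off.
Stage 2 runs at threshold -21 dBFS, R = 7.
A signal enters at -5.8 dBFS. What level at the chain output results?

-20.4 dBFS

Stage 1: 22 dB above -27.8 dBFS, reduced 2:1 to 11 dB above → -16.8 dBFS.
Stage 2: 4.2 dB above -21 dBFS, reduced 7:1 to 0.6 dB above → -20.4 dBFS.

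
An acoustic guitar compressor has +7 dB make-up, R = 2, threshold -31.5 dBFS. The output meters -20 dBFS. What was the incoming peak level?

Before make-up, the level was -20 − 7 = -27 dBFS.
Post-compression overshoot = -27 − (-31.5) = 4.5 dB.
Input overshoot = R × output overshoot = 9 dB → input = -31.5 + 9 = -22.5 dBFS.

-22.5 dBFS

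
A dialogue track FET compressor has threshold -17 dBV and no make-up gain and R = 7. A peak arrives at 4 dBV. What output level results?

The input is 21 dB above the -17 dBV threshold.
7:1 compression reduces that to 21/7 = 3 dB over.
Output = -17 + 3 = -14 dBV.

-14 dBV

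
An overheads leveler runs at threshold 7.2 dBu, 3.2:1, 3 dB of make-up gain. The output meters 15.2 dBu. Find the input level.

23.2 dBu

Remove make-up: 15.2 − 3 = 12.2 dBu.
Post-compression overshoot = 12.2 − 7.2 = 5 dB.
Before 3.2:1 compression the overshoot was 5 × 3.2 = 16 dB, so input = 7.2 + 16 = 23.2 dBu.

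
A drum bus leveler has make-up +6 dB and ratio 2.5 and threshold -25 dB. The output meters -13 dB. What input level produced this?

-10 dB

Remove make-up: -13 − 6 = -19 dB.
That's 6 dB above the -25 dB threshold.
Undo the ratio: input overshoot = 6 × 2.5 = 15 dB, giving input = -10 dB.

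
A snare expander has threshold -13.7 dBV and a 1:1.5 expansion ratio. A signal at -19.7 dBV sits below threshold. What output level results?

-22.7 dBV

Below threshold, a 1:1.5 expander applies gain = (1.5−1)×(T − x) of attenuation.
(1.5−1) × 6 = 3 dB, so output = -19.7 − 3 = -22.7 dBV.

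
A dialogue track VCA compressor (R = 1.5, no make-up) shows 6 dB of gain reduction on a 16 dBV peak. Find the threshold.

Let T be the threshold. Output overshoot = (input overshoot)/R, so 10 − T = (16 − T)/1.5.
1.5·(10 − T) = 16 − T → 0.5·T = 15 − 16 = -1.
T = -1/0.5 = -2 dBV.

-2 dBV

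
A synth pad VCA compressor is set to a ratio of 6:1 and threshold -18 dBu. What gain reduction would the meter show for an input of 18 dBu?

Overshoot = 18 − (-18) = 36 dB.
At 6:1, output sits 36/6 = 6 dB above threshold.
GR = overshoot in − overshoot out = 36 − 6 = 30 dB.

30 dB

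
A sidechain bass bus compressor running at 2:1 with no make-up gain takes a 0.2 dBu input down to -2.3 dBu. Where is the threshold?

Gain reduction = 0.2 − (-2.3) = 2.5 dB; output overshoot = GR / (R − 1) = 2.5 / 1 = 2.5 dB.
Threshold = output − output overshoot = -2.3 − 2.5 = -4.8 dBu.

-4.8 dBu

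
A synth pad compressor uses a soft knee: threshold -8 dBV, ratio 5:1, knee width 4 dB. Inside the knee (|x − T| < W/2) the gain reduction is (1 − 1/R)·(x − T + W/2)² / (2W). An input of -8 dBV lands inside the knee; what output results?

x − T + W/2 = -8 − (-8) + 2 = 2.
GR = (1 − 1/5) × 2² / 8 = 0.8 × 4 / 8 = 0.4 dB.
Output = -8 − 0.4 = -8.4 dBV.

-8.4 dBV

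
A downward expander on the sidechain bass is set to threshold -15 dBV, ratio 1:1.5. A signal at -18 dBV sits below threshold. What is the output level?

-19.5 dBV

The input is 3 dB below the -15 dBV threshold.
A 1:1.5 expander multiplies undershoot by 1.5: 3 × 1.5 = 4.5 dB below threshold.
Output = -15 − 4.5 = -19.5 dBV.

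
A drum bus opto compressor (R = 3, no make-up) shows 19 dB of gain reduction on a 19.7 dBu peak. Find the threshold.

Input is 28.5 dB above T (since output overshoot × R = input overshoot: (0.7 − T)·3 = 19.7 − T gives T = -8.8 dBu).
Check: -8.8 + (19.7 − (-8.8))/3 = -8.8 + 9.5 = 0.7 dBu. ✓

-8.8 dBu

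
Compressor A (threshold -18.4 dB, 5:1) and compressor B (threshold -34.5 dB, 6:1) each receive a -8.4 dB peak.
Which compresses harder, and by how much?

A: GR = 10 − 10/5 = 8 dB.
B: GR = 26.1 − 26.1/6 = 21.75 dB.
B applies 13.75 dB more gain reduction.

B, by 13.75 dB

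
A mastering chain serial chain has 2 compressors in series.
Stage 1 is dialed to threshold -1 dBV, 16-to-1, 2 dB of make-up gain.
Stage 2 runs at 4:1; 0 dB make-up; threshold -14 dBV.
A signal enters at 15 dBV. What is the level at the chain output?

-10 dBV

Stage 1: 16 dB above -1 dBV, reduced 16:1 to 1 dB above → 0 dBV; +2 dB make-up → 2 dBV.
Stage 2: overshoot 16 dB → 16/4 = 4 dB → -10 dBV.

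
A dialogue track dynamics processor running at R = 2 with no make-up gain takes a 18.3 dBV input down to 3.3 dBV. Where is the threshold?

Let T be the threshold. Output overshoot = (input overshoot)/R, so 3.3 − T = (18.3 − T)/2.
2·(3.3 − T) = 18.3 − T → 1·T = 6.6 − 18.3 = -11.7.
T = -11.7/1 = -11.7 dBV.

-11.7 dBV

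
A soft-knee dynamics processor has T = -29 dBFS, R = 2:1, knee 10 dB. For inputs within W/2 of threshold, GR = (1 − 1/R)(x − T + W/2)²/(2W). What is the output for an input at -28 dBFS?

x − T + W/2 = -28 − (-29) + 5 = 6.
GR = (1 − 1/2) × 6² / 20 = 0.5 × 36 / 20 = 0.9 dB.
Output = -28 − 0.9 = -28.9 dBFS.

-28.9 dBFS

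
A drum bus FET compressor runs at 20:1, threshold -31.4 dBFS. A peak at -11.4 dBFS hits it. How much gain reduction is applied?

19 dB

-11.4 dBFS exceeds the threshold by 20 dB.
A 20:1 ratio leaves 1 dB of that excess.
GR = overshoot in − overshoot out = 20 − 1 = 19 dB.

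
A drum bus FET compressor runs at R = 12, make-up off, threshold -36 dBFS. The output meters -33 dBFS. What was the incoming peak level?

Post-compression overshoot = -33 − (-36) = 3 dB.
Before 12:1 compression the overshoot was 3 × 12 = 36 dB, so input = -36 + 36 = 0 dBFS.

0 dBFS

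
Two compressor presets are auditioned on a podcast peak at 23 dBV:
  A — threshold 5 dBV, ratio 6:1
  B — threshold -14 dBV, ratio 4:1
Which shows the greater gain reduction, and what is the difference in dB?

A: GR = 18 − 18/6 = 15 dB.
B: GR = 37 − 37/4 = 27.75 dB.
Difference: 12.75 dB in favour of B.

B, by 12.75 dB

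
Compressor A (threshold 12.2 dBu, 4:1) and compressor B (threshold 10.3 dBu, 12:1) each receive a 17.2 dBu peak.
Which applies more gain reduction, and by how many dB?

B, by 2.575 dB

A: 5 dB over, compressed to 1.25 dB over, so 3.75 dB of GR.
B: 6.9 dB over, compressed to 0.575 dB over, so 6.325 dB of GR.
Difference: 2.575 dB in favour of B.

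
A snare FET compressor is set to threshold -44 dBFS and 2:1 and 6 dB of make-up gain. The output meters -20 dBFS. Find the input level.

Remove make-up: -20 − 6 = -26 dBFS.
That's 18 dB above the -44 dBFS threshold.
Input overshoot = R × output overshoot = 36 dB → input = -44 + 36 = -8 dBFS.

-8 dBFS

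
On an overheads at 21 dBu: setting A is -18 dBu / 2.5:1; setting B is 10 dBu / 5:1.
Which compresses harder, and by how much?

A: 39 dB over, compressed to 15.6 dB over, so 23.4 dB of GR.
B: 11 dB over, compressed to 2.2 dB over, so 8.8 dB of GR.
A reduces 14.6 dB more.

A, by 14.6 dB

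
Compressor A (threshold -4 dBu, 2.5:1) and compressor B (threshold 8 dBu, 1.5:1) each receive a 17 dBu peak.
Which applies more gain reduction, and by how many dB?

A: overshoot 21 dB → output overshoot 8.4 dB → GR 12.6 dB.
B: overshoot 9 dB → output overshoot 6 dB → GR 3 dB.
A reduces 9.6 dB more.

A, by 9.6 dB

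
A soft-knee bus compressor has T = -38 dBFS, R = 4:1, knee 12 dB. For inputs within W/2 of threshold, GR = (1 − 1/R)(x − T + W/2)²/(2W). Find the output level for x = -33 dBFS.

-36.78125 dBFS

x − T + W/2 = -33 − (-38) + 6 = 11.
GR = (1 − 1/4) × 11² / 24 = 0.75 × 121 / 24 = 3.78125 dB.
Output = -33 − 3.78125 = -36.78125 dBFS.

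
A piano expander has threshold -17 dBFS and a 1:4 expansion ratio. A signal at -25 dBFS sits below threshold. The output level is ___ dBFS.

Undershoot = (-17) − (-25) = 8 dB.
At 1:4, that expands to 32 dB under threshold.
Output = -17 − 32 = -49 dBFS.

-49 dBFS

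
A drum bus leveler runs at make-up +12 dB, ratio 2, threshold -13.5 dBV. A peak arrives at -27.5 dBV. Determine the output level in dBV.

-15.5 dBV

-27.5 dBV is 14 dB below the -13.5 dBV threshold, so no gain reduction is applied.
Make-up gain adds 12 dB: -27.5 + 12 = -15.5 dBV.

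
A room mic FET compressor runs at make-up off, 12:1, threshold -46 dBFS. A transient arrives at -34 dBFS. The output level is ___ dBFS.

-45 dBFS

The input is 12 dB above the -46 dBFS threshold.
At 12:1 the overshoot is divided by 12, leaving 1 dB above threshold.
Output = -46 + 1 = -45 dBFS.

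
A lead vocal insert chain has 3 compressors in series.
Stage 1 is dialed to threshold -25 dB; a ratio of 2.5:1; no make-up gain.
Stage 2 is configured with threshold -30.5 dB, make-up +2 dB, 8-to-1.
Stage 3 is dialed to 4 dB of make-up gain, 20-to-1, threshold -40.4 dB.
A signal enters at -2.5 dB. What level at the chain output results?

Stage 1: -2.5 dB is 22.5 dB over -25 dB; at 2.5:1 that becomes 9 dB over, giving -16 dB.
Stage 2: -16 dB is 14.5 dB over -30.5 dB; at 8:1 that becomes 1.8125 dB over, giving -28.6875 dB; +2 dB make-up → -26.6875 dB.
Stage 3: 13.7125 dB above -40.4 dB, reduced 20:1 to 0.685625 dB above → -39.714375 dB; +4 dB make-up → -35.714375 dB.

-35.714375 dB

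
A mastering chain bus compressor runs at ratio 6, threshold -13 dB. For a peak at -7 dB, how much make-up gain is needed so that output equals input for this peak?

5 dB

Without make-up, output = threshold + overshoot/6 = -13 + 1 = -12 dB.
Gap to target: 5 dB.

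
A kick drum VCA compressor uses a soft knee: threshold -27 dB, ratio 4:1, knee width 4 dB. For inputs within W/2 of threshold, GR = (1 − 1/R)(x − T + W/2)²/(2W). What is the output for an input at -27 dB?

-27.375 dB

x − T + W/2 = -27 − (-27) + 2 = 2.
GR = (1 − 1/4) × 2² / 8 = 0.75 × 4 / 8 = 0.375 dB.
Output = -27 − 0.375 = -27.375 dB.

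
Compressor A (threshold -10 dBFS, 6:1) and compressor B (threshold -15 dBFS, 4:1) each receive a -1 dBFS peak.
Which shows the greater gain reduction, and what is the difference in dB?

A: overshoot 9 dB → output overshoot 1.5 dB → GR 7.5 dB.
B: overshoot 14 dB → output overshoot 3.5 dB → GR 10.5 dB.
Difference: 3 dB in favour of B.

B, by 3 dB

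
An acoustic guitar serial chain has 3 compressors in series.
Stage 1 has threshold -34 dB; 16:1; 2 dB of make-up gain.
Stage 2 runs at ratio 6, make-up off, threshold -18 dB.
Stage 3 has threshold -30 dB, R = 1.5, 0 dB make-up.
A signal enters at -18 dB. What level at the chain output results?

Stage 1: -18 dB is 16 dB over -34 dB; at 16:1 that becomes 1 dB over, giving -33 dB; +2 dB make-up → -31 dB.
Stage 2: -31 dB ≤ -18 dB, so stage 2 doesn't engage; output -31 dB.
Stage 3: -31 dB ≤ -30 dB, so stage 3 doesn't engage; output -31 dB.

-31 dB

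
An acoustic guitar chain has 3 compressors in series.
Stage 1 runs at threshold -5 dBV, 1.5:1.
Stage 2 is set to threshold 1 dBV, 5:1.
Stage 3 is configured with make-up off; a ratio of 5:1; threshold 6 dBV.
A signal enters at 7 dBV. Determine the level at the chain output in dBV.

Stage 1: 12 dB above -5 dBV, reduced 1.5:1 to 8 dB above → 3 dBV.
Stage 2: 2 dB above 1 dBV, reduced 5:1 to 0.4 dB above → 1.4 dBV.
Stage 3: 1.4 dBV is at or below the 6 dBV threshold — no compression; output 1.4 dBV.

1.4 dBV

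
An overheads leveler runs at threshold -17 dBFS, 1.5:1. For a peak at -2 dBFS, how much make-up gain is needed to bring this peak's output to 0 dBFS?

7 dB

The peak compresses to -17 + 15/1.5 = -7 dBFS.
To reach 0 dBFS requires 0 − (-7) = 7 dB of make-up.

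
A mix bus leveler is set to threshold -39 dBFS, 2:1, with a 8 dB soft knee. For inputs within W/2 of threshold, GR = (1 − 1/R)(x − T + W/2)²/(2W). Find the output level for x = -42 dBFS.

x − T + W/2 = -42 − (-39) + 4 = 1.
GR = (1 − 1/2) × 1² / 16 = 0.5 × 1 / 16 = 0.03125 dB.
Output = -42 − 0.03125 = -42.03125 dBFS.

-42.03125 dBFS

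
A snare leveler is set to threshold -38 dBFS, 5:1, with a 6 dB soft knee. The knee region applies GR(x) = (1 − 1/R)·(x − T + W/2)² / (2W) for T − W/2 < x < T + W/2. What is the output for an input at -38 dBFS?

-38.6 dBFS

x − T + W/2 = -38 − (-38) + 3 = 3.
GR = (1 − 1/5) × 3² / 12 = 0.8 × 9 / 12 = 0.6 dB.
Output = -38 − 0.6 = -38.6 dBFS.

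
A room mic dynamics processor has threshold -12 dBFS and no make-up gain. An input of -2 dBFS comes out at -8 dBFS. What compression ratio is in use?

2.5:1

Input overshoot = -2 − (-12) = 10 dB; output overshoot = -8 − (-12) = 4 dB.
Ratio = 10 / 4 = 2.5.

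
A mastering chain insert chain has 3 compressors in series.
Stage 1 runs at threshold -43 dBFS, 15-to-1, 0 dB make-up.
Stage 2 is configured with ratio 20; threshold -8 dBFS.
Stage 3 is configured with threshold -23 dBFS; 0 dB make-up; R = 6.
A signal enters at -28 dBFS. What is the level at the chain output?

Stage 1: -28 dBFS is 15 dB over -43 dBFS; at 15:1 that becomes 1 dB over, giving -42 dBFS.
Stage 2: below threshold (-42 ≤ -8); passes unchanged; output -42 dBFS.
Stage 3: -42 dBFS is at or below the -23 dBFS threshold — no compression; output -42 dBFS.

-42 dBFS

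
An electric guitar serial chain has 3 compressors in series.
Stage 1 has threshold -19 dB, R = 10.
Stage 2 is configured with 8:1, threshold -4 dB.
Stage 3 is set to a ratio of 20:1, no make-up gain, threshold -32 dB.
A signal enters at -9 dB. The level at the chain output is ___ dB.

Stage 1: -9 dB is 10 dB over -19 dB; at 10:1 that becomes 1 dB over, giving -18 dB.
Stage 2: -18 dB ≤ -4 dB, so stage 2 doesn't engage; output -18 dB.
Stage 3: 14 dB above -32 dB, reduced 20:1 to 0.7 dB above → -31.3 dB.

-31.3 dB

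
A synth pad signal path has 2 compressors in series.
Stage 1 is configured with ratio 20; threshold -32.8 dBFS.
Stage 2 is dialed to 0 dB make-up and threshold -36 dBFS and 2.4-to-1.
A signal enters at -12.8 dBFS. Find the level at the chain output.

Stage 1: overshoot 20 dB → 20/20 = 1 dB → -31.8 dBFS.
Stage 2: -31.8 dBFS is 4.2 dB over -36 dBFS; at 2.4:1 that becomes 1.75 dB over, giving -34.25 dBFS.

-34.25 dBFS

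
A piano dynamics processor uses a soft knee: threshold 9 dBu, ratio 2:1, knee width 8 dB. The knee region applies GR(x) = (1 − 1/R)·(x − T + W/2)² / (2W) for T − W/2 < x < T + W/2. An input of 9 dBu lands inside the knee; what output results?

8.5 dBu

x − T + W/2 = 9 − 9 + 4 = 4.
GR = (1 − 1/2) × 4² / 16 = 0.5 × 16 / 16 = 0.5 dB.
Output = 9 − 0.5 = 8.5 dBu.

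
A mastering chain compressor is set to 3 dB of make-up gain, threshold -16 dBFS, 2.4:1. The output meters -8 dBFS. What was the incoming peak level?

Remove make-up: -8 − 3 = -11 dBFS.
The compressed level sits -11 − (-16) = 5 dB over threshold.
Input overshoot = R × output overshoot = 12 dB → input = -16 + 12 = -4 dBFS.

-4 dBFS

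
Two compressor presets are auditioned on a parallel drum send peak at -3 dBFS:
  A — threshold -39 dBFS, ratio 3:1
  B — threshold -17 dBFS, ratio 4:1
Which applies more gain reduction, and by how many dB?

A: GR = 36 − 36/3 = 24 dB.
B: GR = 14 − 14/4 = 10.5 dB.
A applies 13.5 dB more gain reduction.

A, by 13.5 dB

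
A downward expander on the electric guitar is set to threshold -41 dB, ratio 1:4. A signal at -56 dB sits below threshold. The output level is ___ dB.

-101 dB

Below threshold, a 1:4 expander applies gain = (4−1)×(T − x) of attenuation.
(4−1) × 15 = 45 dB, so output = -56 − 45 = -101 dB.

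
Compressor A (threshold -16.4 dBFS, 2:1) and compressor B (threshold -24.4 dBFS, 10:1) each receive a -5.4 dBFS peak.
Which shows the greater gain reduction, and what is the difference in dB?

B, by 11.6 dB

A: 11 dB over, compressed to 5.5 dB over, so 5.5 dB of GR.
B: 19 dB over, compressed to 1.9 dB over, so 17.1 dB of GR.
B reduces 11.6 dB more.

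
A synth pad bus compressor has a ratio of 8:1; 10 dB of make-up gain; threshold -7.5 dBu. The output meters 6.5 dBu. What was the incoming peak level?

Before make-up, the level was 6.5 − 10 = -3.5 dBu.
The compressed level sits -3.5 − (-7.5) = 4 dB over threshold.
Undo the ratio: input overshoot = 4 × 8 = 32 dB, giving input = 24.5 dBu.

24.5 dBu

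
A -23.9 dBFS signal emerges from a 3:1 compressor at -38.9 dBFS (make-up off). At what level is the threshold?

Gain reduction = -23.9 − (-38.9) = 15 dB; output overshoot = GR / (R − 1) = 15 / 2 = 7.5 dB.
Threshold = output − output overshoot = -38.9 − 7.5 = -46.4 dBFS.

-46.4 dBFS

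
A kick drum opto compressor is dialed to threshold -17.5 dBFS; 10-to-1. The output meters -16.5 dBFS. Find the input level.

-7.5 dBFS

The compressed level sits -16.5 − (-17.5) = 1 dB over threshold.
Before 10:1 compression the overshoot was 1 × 10 = 10 dB, so input = -17.5 + 10 = -7.5 dBFS.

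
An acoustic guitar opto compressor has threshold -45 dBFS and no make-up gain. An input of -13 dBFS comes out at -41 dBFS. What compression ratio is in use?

8:1

Input overshoot = -13 − (-45) = 32 dB; output overshoot = -41 − (-45) = 4 dB.
Ratio = 32 / 4 = 8.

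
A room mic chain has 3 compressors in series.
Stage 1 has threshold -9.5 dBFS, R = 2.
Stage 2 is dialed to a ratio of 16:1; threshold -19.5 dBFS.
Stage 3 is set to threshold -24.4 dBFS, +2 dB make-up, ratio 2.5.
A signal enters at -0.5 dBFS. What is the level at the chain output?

-20.0775 dBFS

Stage 1: -0.5 dBFS is 9 dB over -9.5 dBFS; at 2:1 that becomes 4.5 dB over, giving -5 dBFS.
Stage 2: overshoot 14.5 dB → 14.5/16 = 0.90625 dB → -18.59375 dBFS.
Stage 3: -18.59375 dBFS is 5.80625 dB over -24.4 dBFS; at 2.5:1 that becomes 2.3225 dB over, giving -22.0775 dBFS; +2 dB make-up → -20.0775 dBFS.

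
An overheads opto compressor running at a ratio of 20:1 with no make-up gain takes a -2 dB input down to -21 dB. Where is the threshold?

Let T be the threshold. Output overshoot = (input overshoot)/R, so -21 − T = (-2 − T)/20.
20·(-21 − T) = -2 − T → 19·T = -420 − (-2) = -418.
T = -418/19 = -22 dB.

-22 dB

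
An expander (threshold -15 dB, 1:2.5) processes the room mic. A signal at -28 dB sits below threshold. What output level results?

The input is 13 dB below the -15 dB threshold.
A 1:2.5 expander multiplies undershoot by 2.5: 13 × 2.5 = 32.5 dB below threshold.
Output = -15 − 32.5 = -47.5 dB.

-47.5 dB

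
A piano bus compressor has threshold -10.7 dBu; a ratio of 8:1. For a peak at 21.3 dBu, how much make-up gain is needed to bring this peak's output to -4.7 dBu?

2 dB

Overshoot 32 dB → 32/8 = 4 dB after compression, so the compressed level is -10.7 + 4 = -6.7 dBu.
Make-up = target − compressed = -4.7 − (-6.7) = 2 dB.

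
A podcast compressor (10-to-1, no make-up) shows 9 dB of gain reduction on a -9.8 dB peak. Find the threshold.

Input is 10 dB above T (since output overshoot × R = input overshoot: (-18.8 − T)·10 = -9.8 − T gives T = -19.8 dB).
Check: -19.8 + (-9.8 − (-19.8))/10 = -19.8 + 1 = -18.8 dB. ✓

-19.8 dB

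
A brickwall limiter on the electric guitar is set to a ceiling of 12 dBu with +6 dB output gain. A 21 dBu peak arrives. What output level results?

18 dBu

The limiter clamps the peak to its 12 dBu ceiling.
Output gain then adds 6 dB: 12 + 6 = 18 dBu.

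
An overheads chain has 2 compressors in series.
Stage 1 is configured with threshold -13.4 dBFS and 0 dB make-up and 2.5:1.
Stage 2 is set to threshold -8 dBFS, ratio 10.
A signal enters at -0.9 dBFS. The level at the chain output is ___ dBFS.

-8.4 dBFS

Stage 1: -0.9 dBFS is 12.5 dB over -13.4 dBFS; at 2.5:1 that becomes 5 dB over, giving -8.4 dBFS.
Stage 2: -8.4 dBFS ≤ -8 dBFS, so stage 2 doesn't engage; output -8.4 dBFS.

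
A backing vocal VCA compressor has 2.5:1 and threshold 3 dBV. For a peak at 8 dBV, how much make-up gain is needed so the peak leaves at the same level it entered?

The peak compresses to 3 + 5/2.5 = 5 dBV.
To reach 8 dBV requires 8 − 5 = 3 dB of make-up.

3 dB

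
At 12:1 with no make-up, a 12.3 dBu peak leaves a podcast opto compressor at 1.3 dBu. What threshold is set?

0.3 dBu

Let T be the threshold. Output overshoot = (input overshoot)/R, so 1.3 − T = (12.3 − T)/12.
12·(1.3 − T) = 12.3 − T → 11·T = 15.6 − 12.3 = 3.3.
T = 3.3/11 = 0.3 dBu.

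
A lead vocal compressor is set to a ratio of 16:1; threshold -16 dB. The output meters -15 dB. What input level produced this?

Post-compression overshoot = -15 − (-16) = 1 dB.
Undo the ratio: input overshoot = 1 × 16 = 16 dB, giving input = 0 dB.

0 dB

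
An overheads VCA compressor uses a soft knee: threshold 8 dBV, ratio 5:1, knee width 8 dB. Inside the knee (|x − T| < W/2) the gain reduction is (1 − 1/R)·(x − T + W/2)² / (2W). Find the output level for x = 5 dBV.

x − T + W/2 = 5 − 8 + 4 = 1.
GR = (1 − 1/5) × 1² / 16 = 0.8 × 1 / 16 = 0.05 dB.
Output = 5 − 0.05 = 4.95 dBV.

4.95 dBV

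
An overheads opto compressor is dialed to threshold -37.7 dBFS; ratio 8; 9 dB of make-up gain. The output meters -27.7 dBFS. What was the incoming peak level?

Remove make-up: -27.7 − 9 = -36.7 dBFS.
Post-compression overshoot = -36.7 − (-37.7) = 1 dB.
Input overshoot = R × output overshoot = 8 dB → input = -37.7 + 8 = -29.7 dBFS.

-29.7 dBFS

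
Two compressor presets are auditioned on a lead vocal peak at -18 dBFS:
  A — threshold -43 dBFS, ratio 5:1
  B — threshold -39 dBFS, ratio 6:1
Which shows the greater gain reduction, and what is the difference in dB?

A, by 2.5 dB

A: overshoot 25 dB → output overshoot 5 dB → GR 20 dB.
B: overshoot 21 dB → output overshoot 3.5 dB → GR 17.5 dB.
Difference: 2.5 dB in favour of A.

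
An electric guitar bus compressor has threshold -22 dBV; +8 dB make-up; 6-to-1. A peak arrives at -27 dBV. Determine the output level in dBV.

-19 dBV

-27 dBV is 5 dB below the -22 dBV threshold, so no gain reduction is applied.
Make-up gain adds 8 dB: -27 + 8 = -19 dBV.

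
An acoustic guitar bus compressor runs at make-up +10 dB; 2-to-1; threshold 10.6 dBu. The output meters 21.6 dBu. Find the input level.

Before make-up, the level was 21.6 − 10 = 11.6 dBu.
That's 1 dB above the 10.6 dBu threshold.
Undo the ratio: input overshoot = 1 × 2 = 2 dB, giving input = 12.6 dBu.

12.6 dBu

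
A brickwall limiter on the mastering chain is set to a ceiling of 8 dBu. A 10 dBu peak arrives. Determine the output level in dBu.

8 dBu

The limiter clamps the peak to its 8 dBu ceiling.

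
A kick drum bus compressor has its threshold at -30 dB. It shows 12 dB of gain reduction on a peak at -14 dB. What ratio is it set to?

Input overshoot = -14 − (-30) = 16 dB.
Output overshoot = 16 − 12 = 4 dB.
Ratio = input overshoot / output overshoot = 16 / 4 = 4.

4:1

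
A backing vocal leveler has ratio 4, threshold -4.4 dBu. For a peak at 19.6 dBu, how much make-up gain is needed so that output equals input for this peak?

Overshoot 24 dB → 24/4 = 6 dB after compression, so the compressed level is -4.4 + 6 = 1.6 dBu.
Make-up = target − compressed = 19.6 − 1.6 = 18 dB.

18 dB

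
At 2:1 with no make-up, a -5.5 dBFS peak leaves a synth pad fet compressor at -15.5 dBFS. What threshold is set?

-25.5 dBFS

Input is 20 dB above T (since output overshoot × R = input overshoot: (-15.5 − T)·2 = -5.5 − T gives T = -25.5 dBFS).
Check: -25.5 + (-5.5 − (-25.5))/2 = -25.5 + 10 = -15.5 dBFS. ✓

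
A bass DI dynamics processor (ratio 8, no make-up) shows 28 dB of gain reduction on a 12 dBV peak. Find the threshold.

-20 dBV

Gain reduction = 12 − (-16) = 28 dB; output overshoot = GR / (R − 1) = 28 / 7 = 4 dB.
Threshold = output − output overshoot = -16 − 4 = -20 dBV.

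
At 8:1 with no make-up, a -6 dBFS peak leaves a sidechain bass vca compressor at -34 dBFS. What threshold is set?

-38 dBFS

Gain reduction = -6 − (-34) = 28 dB; output overshoot = GR / (R − 1) = 28 / 7 = 4 dB.
Threshold = output − output overshoot = -34 − 4 = -38 dBFS.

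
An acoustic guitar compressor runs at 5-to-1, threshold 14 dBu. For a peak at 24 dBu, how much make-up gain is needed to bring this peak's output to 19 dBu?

3 dB

The peak compresses to 14 + 10/5 = 16 dBu.
To reach 19 dBu requires 19 − 16 = 3 dB of make-up.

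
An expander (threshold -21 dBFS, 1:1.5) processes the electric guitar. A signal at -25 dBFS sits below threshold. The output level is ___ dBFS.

-27 dBFS

Undershoot = (-21) − (-25) = 4 dB.
At 1:1.5, that expands to 6 dB under threshold.
Output = -21 − 6 = -27 dBFS.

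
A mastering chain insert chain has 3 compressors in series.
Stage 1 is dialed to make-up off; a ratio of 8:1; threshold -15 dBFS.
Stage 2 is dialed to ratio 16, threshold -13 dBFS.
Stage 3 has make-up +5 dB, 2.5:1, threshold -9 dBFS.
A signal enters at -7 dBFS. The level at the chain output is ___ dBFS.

-9 dBFS

Stage 1: 8 dB above -15 dBFS, reduced 8:1 to 1 dB above → -14 dBFS.
Stage 2: below threshold (-14 ≤ -13); passes unchanged; output -14 dBFS.
Stage 3: below threshold (-14 ≤ -9); passes unchanged; make-up brings it to -9 dBFS.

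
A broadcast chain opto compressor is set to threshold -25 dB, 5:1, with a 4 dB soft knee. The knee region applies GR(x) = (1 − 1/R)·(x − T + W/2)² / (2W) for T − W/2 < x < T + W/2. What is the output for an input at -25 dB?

-25.4 dB

x − T + W/2 = -25 − (-25) + 2 = 2.
GR = (1 − 1/5) × 2² / 8 = 0.8 × 4 / 8 = 0.4 dB.
Output = -25 − 0.4 = -25.4 dB.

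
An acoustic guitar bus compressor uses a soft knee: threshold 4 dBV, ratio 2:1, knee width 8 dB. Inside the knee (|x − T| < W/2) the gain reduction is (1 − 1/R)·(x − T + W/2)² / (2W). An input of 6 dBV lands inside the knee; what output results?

4.875 dBV

x − T + W/2 = 6 − 4 + 4 = 6.
GR = (1 − 1/2) × 6² / 16 = 0.5 × 36 / 16 = 1.125 dB.
Output = 6 − 1.125 = 4.875 dBV.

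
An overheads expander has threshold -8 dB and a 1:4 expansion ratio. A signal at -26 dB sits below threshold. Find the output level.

-80 dB

Below threshold, a 1:4 expander applies gain = (4−1)×(T − x) of attenuation.
(4−1) × 18 = 54 dB, so output = -26 − 54 = -80 dB.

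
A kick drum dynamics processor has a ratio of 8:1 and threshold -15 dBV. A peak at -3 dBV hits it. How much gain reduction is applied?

10.5 dB

Overshoot = -3 − (-15) = 12 dB.
At 8:1, output sits 12/8 = 1.5 dB above threshold.
So the signal is attenuated by 12 − 1.5 = 10.5 dB.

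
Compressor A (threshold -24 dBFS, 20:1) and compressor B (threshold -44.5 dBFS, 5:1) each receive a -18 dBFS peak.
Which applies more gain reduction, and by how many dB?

B, by 15.5 dB

A: overshoot 6 dB → output overshoot 0.3 dB → GR 5.7 dB.
B: overshoot 26.5 dB → output overshoot 5.3 dB → GR 21.2 dB.
Difference: 15.5 dB in favour of B.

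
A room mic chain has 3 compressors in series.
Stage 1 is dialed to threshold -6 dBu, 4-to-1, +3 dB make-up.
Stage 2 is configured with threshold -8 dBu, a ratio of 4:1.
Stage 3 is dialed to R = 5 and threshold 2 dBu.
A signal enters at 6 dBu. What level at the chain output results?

-6 dBu

Stage 1: overshoot 12 dB → 12/4 = 3 dB → -3 dBu; +3 dB make-up → 0 dBu.
Stage 2: overshoot 8 dB → 8/4 = 2 dB → -6 dBu.
Stage 3: -6 dBu ≤ 2 dBu, so stage 3 doesn't engage; output -6 dBu.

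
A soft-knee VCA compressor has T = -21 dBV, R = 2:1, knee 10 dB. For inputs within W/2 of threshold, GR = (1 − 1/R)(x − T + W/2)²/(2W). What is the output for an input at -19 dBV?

x − T + W/2 = -19 − (-21) + 5 = 7.
GR = (1 − 1/2) × 7² / 20 = 0.5 × 49 / 20 = 1.225 dB.
Output = -19 − 1.225 = -20.225 dBV.

-20.225 dBV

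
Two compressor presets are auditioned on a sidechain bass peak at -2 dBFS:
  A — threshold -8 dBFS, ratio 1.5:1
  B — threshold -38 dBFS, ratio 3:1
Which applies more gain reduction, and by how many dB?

A: 6 dB over, compressed to 4 dB over, so 2 dB of GR.
B: 36 dB over, compressed to 12 dB over, so 24 dB of GR.
B reduces 22 dB more.

B, by 22 dB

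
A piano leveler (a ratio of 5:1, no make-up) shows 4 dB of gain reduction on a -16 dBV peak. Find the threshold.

-21 dBV

Input is 5 dB above T (since output overshoot × R = input overshoot: (-20 − T)·5 = -16 − T gives T = -21 dBV).
Check: -21 + (-16 − (-21))/5 = -21 + 1 = -20 dBV. ✓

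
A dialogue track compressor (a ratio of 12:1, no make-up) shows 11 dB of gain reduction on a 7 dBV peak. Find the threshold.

Gain reduction = 7 − (-4) = 11 dB; output overshoot = GR / (R − 1) = 11 / 11 = 1 dB.
Threshold = output − output overshoot = -4 − 1 = -5 dBV.

-5 dBV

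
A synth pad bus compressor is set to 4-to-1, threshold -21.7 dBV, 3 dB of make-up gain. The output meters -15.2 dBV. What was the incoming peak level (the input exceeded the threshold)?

Stripping the +3 dB make-up gives -18.2 dBV at the gain stage.
Post-compression overshoot = -18.2 − (-21.7) = 3.5 dB.
Before 4:1 compression the overshoot was 3.5 × 4 = 14 dB, so input = -21.7 + 14 = -7.7 dBV.

-7.7 dBV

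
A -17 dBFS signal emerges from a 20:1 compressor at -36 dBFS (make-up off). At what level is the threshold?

-37 dBFS

Let T be the threshold. Output overshoot = (input overshoot)/R, so -36 − T = (-17 − T)/20.
20·(-36 − T) = -17 − T → 19·T = -720 − (-17) = -703.
T = -703/19 = -37 dBFS.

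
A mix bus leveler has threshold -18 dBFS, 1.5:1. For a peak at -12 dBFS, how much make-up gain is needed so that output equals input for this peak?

Without make-up, output = threshold + overshoot/1.5 = -18 + 4 = -14 dBFS.
Gap to target: 2 dB.

2 dB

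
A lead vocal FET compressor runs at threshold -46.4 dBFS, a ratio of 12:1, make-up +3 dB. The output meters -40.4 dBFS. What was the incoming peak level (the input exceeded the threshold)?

Before make-up, the level was -40.4 − 3 = -43.4 dBFS.
The compressed level sits -43.4 − (-46.4) = 3 dB over threshold.
Undo the ratio: input overshoot = 3 × 12 = 36 dB, giving input = -10.4 dBFS.

-10.4 dBFS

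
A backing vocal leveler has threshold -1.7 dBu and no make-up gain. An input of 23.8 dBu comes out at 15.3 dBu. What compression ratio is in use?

1.5:1

Input overshoot = 23.8 − (-1.7) = 25.5 dB; output overshoot = 15.3 − (-1.7) = 17 dB.
Ratio = 25.5 / 17 = 1.5.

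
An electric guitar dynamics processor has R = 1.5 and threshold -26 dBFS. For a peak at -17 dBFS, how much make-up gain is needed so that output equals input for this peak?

The peak compresses to -26 + 9/1.5 = -20 dBFS.
To reach -17 dBFS requires -17 − (-20) = 3 dB of make-up.

3 dB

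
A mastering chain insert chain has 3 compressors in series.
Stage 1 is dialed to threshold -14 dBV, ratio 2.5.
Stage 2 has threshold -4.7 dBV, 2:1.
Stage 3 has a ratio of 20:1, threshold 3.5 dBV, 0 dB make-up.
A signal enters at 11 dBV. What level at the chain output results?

-4.35 dBV

Stage 1: 25 dB above -14 dBV, reduced 2.5:1 to 10 dB above → -4 dBV.
Stage 2: 0.7 dB above -4.7 dBV, reduced 2:1 to 0.35 dB above → -4.35 dBV.
Stage 3: -4.35 dBV is at or below the 3.5 dBV threshold — no compression; output -4.35 dBV.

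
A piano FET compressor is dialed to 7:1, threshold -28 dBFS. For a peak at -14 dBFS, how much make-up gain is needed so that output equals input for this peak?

12 dB

Overshoot 14 dB → 14/7 = 2 dB after compression, so the compressed level is -28 + 2 = -26 dBFS.
Make-up = target − compressed = -14 − (-26) = 12 dB.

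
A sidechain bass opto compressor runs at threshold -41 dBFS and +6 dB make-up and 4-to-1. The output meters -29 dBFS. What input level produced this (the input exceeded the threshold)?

Before make-up, the level was -29 − 6 = -35 dBFS.
Post-compression overshoot = -35 − (-41) = 6 dB.
Input overshoot = R × output overshoot = 24 dB → input = -41 + 24 = -17 dBFS.

-17 dBFS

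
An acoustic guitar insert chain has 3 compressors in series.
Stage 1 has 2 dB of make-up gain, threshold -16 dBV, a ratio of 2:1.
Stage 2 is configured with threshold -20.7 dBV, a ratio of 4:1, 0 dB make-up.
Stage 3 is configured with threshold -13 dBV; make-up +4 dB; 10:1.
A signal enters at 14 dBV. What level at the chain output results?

Stage 1: 14 dBV is 30 dB over -16 dBV; at 2:1 that becomes 15 dB over, giving -1 dBV; +2 dB make-up → 1 dBV.
Stage 2: 1 dBV is 21.7 dB over -20.7 dBV; at 4:1 that becomes 5.425 dB over, giving -15.275 dBV.
Stage 3: below threshold (-15.275 ≤ -13); passes unchanged; make-up brings it to -11.275 dBV.

-11.275 dBV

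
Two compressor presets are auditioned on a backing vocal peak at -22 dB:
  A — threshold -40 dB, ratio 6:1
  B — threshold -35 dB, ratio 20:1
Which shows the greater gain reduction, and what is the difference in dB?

A: 18 dB over, compressed to 3 dB over, so 15 dB of GR.
B: 13 dB over, compressed to 0.65 dB over, so 12.35 dB of GR.
Difference: 2.65 dB in favour of A.

A, by 2.65 dB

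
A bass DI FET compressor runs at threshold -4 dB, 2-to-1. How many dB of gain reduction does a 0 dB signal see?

2 dB

The signal is 4 dB above threshold.
After 2:1 compression the overshoot becomes 4/2 = 2 dB.
GR = overshoot in − overshoot out = 4 − 2 = 2 dB.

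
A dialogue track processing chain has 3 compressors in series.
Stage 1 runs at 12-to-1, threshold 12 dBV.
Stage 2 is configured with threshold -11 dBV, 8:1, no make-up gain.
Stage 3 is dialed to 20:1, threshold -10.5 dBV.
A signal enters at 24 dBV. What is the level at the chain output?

Stage 1: 24 dBV is 12 dB over 12 dBV; at 12:1 that becomes 1 dB over, giving 13 dBV.
Stage 2: 24 dB above -11 dBV, reduced 8:1 to 3 dB above → -8 dBV.
Stage 3: 2.5 dB above -10.5 dBV, reduced 20:1 to 0.125 dB above → -10.375 dBV.

-10.375 dBV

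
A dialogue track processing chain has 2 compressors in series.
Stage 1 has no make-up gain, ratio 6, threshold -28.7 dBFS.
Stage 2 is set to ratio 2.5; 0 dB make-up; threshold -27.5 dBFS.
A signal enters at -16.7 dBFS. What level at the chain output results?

-27.18 dBFS

Stage 1: -16.7 dBFS is 12 dB over -28.7 dBFS; at 6:1 that becomes 2 dB over, giving -26.7 dBFS.
Stage 2: overshoot 0.8 dB → 0.8/2.5 = 0.32 dB → -27.18 dBFS.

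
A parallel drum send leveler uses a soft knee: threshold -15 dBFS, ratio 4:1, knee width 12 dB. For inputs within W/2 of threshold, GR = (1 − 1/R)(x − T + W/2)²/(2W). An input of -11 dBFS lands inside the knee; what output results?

x − T + W/2 = -11 − (-15) + 6 = 10.
GR = (1 − 1/4) × 10² / 24 = 0.75 × 100 / 24 = 3.125 dB.
Output = -11 − 3.125 = -14.125 dBFS.

-14.125 dBFS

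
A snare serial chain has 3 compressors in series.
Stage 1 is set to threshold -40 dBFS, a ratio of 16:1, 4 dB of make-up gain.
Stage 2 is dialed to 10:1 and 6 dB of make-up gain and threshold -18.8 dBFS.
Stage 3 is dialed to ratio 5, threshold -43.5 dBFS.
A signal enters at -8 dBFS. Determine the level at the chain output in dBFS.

-40.4 dBFS

Stage 1: 32 dB above -40 dBFS, reduced 16:1 to 2 dB above → -38 dBFS; +4 dB make-up → -34 dBFS.
Stage 2: -34 dBFS is at or below the -18.8 dBFS threshold — no compression; make-up brings it to -28 dBFS.
Stage 3: 15.5 dB above -43.5 dBFS, reduced 5:1 to 3.1 dB above → -40.4 dBFS.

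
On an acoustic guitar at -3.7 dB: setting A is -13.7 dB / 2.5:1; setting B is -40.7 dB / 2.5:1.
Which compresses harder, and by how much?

A: GR = 10 − 10/2.5 = 6 dB.
B: GR = 37 − 37/2.5 = 22.2 dB.
Difference: 16.2 dB in favour of B.

B, by 16.2 dB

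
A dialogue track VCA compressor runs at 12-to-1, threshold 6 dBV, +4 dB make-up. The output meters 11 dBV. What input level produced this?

18 dBV

Remove make-up: 11 − 4 = 7 dBV.
That's 1 dB above the 6 dBV threshold.
Undo the ratio: input overshoot = 1 × 12 = 12 dB, giving input = 18 dBV.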